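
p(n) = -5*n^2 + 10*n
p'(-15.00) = 160.00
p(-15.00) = -1275.00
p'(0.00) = 10.00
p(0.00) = 0.00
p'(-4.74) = 57.40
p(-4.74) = -159.74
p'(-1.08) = 20.80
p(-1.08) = -16.63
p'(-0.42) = 14.20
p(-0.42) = -5.08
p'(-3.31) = 43.10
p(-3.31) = -87.88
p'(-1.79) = 27.90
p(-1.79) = -33.92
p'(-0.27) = 12.70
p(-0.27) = -3.06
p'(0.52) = 4.80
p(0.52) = 3.85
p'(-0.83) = 18.30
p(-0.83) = -11.74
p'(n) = 10 - 10*n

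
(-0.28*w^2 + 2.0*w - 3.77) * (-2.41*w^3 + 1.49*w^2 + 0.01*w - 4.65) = 0.6748*w^5 - 5.2372*w^4 + 12.0629*w^3 - 4.2953*w^2 - 9.3377*w + 17.5305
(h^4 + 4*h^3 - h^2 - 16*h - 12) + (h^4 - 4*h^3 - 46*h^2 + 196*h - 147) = 2*h^4 - 47*h^2 + 180*h - 159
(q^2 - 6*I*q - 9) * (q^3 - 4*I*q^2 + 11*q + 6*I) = q^5 - 10*I*q^4 - 22*q^3 - 24*I*q^2 - 63*q - 54*I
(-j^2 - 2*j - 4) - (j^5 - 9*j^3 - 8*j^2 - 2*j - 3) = -j^5 + 9*j^3 + 7*j^2 - 1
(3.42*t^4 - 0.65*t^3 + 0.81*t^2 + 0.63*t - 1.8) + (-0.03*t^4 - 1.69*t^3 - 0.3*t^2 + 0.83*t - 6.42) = 3.39*t^4 - 2.34*t^3 + 0.51*t^2 + 1.46*t - 8.22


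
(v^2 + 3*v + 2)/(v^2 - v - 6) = (v + 1)/(v - 3)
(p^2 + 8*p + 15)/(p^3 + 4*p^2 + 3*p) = (p + 5)/(p*(p + 1))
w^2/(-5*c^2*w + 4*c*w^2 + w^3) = w/(-5*c^2 + 4*c*w + w^2)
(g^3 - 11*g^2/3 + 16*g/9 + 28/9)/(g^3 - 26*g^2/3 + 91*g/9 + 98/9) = (g - 2)/(g - 7)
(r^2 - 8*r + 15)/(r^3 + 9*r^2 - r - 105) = (r - 5)/(r^2 + 12*r + 35)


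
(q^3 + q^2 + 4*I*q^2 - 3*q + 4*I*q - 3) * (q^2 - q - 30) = q^5 + 4*I*q^4 - 34*q^3 - 30*q^2 - 124*I*q^2 + 93*q - 120*I*q + 90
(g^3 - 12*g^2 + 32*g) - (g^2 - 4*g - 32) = g^3 - 13*g^2 + 36*g + 32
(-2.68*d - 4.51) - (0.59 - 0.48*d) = -2.2*d - 5.1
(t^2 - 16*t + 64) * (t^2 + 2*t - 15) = t^4 - 14*t^3 + 17*t^2 + 368*t - 960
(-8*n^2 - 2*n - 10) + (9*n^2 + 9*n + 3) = n^2 + 7*n - 7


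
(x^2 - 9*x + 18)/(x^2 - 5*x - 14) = (-x^2 + 9*x - 18)/(-x^2 + 5*x + 14)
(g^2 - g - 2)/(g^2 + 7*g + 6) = (g - 2)/(g + 6)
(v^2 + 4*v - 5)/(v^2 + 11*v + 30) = (v - 1)/(v + 6)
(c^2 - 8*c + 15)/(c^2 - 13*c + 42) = (c^2 - 8*c + 15)/(c^2 - 13*c + 42)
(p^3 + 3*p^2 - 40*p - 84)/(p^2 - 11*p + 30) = (p^2 + 9*p + 14)/(p - 5)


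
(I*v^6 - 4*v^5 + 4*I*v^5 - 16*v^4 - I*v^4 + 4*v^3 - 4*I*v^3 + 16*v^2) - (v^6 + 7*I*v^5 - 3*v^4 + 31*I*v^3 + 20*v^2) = -v^6 + I*v^6 - 4*v^5 - 3*I*v^5 - 13*v^4 - I*v^4 + 4*v^3 - 35*I*v^3 - 4*v^2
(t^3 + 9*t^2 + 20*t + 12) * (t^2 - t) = t^5 + 8*t^4 + 11*t^3 - 8*t^2 - 12*t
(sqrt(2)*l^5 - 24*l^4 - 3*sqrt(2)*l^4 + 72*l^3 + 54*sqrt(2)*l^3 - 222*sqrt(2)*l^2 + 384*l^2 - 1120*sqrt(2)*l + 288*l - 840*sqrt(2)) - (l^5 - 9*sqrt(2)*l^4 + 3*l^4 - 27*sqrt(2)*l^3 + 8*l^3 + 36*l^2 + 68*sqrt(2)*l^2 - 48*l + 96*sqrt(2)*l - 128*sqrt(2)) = -l^5 + sqrt(2)*l^5 - 27*l^4 + 6*sqrt(2)*l^4 + 64*l^3 + 81*sqrt(2)*l^3 - 290*sqrt(2)*l^2 + 348*l^2 - 1216*sqrt(2)*l + 336*l - 712*sqrt(2)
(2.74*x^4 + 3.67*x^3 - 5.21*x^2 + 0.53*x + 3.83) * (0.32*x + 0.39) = 0.8768*x^5 + 2.243*x^4 - 0.2359*x^3 - 1.8623*x^2 + 1.4323*x + 1.4937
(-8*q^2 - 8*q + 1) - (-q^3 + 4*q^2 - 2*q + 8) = q^3 - 12*q^2 - 6*q - 7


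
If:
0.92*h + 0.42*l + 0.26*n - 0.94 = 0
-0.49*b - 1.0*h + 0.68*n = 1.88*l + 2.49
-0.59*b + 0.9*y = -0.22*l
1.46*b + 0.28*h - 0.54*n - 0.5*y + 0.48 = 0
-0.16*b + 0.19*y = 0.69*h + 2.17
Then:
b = 5.50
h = -3.65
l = 3.26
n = 11.26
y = 2.81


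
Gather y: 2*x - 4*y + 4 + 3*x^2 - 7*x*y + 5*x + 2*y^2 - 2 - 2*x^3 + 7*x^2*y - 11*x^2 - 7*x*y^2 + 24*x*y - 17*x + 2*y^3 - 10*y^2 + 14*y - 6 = -2*x^3 - 8*x^2 - 10*x + 2*y^3 + y^2*(-7*x - 8) + y*(7*x^2 + 17*x + 10) - 4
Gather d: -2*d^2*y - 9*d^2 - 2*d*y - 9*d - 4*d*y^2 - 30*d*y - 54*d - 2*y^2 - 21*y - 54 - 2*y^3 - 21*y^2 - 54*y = d^2*(-2*y - 9) + d*(-4*y^2 - 32*y - 63) - 2*y^3 - 23*y^2 - 75*y - 54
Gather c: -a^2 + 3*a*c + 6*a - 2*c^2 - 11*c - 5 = -a^2 + 6*a - 2*c^2 + c*(3*a - 11) - 5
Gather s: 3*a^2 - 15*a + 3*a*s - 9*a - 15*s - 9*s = 3*a^2 - 24*a + s*(3*a - 24)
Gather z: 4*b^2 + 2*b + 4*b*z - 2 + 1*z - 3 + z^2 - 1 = 4*b^2 + 2*b + z^2 + z*(4*b + 1) - 6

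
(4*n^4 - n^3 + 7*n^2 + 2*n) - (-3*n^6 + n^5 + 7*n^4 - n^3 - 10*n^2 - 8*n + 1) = 3*n^6 - n^5 - 3*n^4 + 17*n^2 + 10*n - 1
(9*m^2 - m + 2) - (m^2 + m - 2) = 8*m^2 - 2*m + 4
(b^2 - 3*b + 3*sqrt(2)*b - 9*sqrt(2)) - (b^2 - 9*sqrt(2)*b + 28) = -3*b + 12*sqrt(2)*b - 28 - 9*sqrt(2)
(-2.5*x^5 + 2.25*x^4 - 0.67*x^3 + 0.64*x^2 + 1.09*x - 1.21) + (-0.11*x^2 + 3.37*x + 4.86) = -2.5*x^5 + 2.25*x^4 - 0.67*x^3 + 0.53*x^2 + 4.46*x + 3.65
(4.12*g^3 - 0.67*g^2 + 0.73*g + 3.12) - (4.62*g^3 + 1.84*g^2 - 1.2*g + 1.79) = -0.5*g^3 - 2.51*g^2 + 1.93*g + 1.33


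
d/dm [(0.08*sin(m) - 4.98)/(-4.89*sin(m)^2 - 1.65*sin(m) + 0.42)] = (0.3912*sin(m)^2 - 48.7044*sin(m) - 8.1834)*cos(m)/(23.9121*sin(m)^4 + 16.137*sin(m)^3 - 1.3851*sin(m)^2 - 1.386*sin(m) + 0.1764)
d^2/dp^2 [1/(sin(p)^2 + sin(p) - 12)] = (-4*sin(p)^4 - 3*sin(p)^3 - 43*sin(p)^2 - 6*sin(p) + 26)/(sin(p)^2 + sin(p) - 12)^3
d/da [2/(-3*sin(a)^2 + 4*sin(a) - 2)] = 4*(3*sin(a) - 2)*cos(a)/(3*sin(a)^2 - 4*sin(a) + 2)^2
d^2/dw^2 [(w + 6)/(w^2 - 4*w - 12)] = 2*((-3*w - 2)*(-w^2 + 4*w + 12) - 4*(w - 2)^2*(w + 6))/(-w^2 + 4*w + 12)^3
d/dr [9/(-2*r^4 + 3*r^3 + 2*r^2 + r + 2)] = 9*(8*r^3 - 9*r^2 - 4*r - 1)/(-2*r^4 + 3*r^3 + 2*r^2 + r + 2)^2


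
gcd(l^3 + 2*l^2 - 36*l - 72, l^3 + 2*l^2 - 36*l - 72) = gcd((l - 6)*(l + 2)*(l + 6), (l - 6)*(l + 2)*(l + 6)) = l^3 + 2*l^2 - 36*l - 72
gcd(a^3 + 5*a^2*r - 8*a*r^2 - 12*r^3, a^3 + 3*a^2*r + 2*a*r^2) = a + r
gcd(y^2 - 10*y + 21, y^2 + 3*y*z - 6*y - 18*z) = 1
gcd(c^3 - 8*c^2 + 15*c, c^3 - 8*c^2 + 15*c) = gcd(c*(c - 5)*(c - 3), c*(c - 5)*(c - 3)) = c^3 - 8*c^2 + 15*c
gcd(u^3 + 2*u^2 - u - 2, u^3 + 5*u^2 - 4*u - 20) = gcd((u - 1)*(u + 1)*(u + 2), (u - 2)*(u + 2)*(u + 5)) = u + 2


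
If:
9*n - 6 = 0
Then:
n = 2/3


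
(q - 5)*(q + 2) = q^2 - 3*q - 10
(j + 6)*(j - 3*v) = j^2 - 3*j*v + 6*j - 18*v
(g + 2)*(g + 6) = g^2 + 8*g + 12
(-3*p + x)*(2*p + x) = -6*p^2 - p*x + x^2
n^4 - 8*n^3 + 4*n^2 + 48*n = n*(n - 6)*(n - 4)*(n + 2)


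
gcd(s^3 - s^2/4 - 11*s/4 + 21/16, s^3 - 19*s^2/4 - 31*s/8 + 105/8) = s^2 + s/4 - 21/8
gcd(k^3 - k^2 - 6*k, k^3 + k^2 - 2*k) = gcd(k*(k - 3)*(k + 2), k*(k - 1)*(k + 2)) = k^2 + 2*k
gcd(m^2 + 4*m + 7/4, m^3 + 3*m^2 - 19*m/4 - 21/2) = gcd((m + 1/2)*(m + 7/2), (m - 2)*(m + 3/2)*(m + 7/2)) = m + 7/2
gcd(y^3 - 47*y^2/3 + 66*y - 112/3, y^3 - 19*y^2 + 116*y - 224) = y^2 - 15*y + 56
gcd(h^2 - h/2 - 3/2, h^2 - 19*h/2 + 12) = h - 3/2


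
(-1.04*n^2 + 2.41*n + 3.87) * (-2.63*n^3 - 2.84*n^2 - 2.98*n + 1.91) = 2.7352*n^5 - 3.3847*n^4 - 13.9233*n^3 - 20.159*n^2 - 6.9295*n + 7.3917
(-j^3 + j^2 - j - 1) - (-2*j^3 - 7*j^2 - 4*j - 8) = j^3 + 8*j^2 + 3*j + 7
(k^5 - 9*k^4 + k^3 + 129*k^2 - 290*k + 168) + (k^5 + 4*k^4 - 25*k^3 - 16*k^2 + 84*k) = 2*k^5 - 5*k^4 - 24*k^3 + 113*k^2 - 206*k + 168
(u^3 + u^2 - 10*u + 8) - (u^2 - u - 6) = u^3 - 9*u + 14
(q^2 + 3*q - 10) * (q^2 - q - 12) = q^4 + 2*q^3 - 25*q^2 - 26*q + 120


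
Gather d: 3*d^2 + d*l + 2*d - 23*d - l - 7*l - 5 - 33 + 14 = 3*d^2 + d*(l - 21) - 8*l - 24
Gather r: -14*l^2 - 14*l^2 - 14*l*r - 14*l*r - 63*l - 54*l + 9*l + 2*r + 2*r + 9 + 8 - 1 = -28*l^2 - 108*l + r*(4 - 28*l) + 16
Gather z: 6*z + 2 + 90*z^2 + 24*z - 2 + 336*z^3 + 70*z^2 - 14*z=336*z^3 + 160*z^2 + 16*z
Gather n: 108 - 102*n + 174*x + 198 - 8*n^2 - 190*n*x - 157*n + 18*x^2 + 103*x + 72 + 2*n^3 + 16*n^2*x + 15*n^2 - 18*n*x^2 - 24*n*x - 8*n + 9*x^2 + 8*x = 2*n^3 + n^2*(16*x + 7) + n*(-18*x^2 - 214*x - 267) + 27*x^2 + 285*x + 378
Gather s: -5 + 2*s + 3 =2*s - 2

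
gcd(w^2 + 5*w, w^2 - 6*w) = w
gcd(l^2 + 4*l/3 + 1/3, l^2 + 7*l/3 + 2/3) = l + 1/3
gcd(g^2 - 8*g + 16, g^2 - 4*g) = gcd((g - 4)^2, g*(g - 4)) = g - 4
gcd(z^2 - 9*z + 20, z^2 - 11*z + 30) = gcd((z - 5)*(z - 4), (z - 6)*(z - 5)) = z - 5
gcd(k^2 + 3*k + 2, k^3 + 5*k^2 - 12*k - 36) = k + 2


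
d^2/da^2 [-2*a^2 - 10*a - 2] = -4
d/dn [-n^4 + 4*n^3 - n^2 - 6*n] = -4*n^3 + 12*n^2 - 2*n - 6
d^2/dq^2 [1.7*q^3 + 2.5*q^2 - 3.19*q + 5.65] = 10.2*q + 5.0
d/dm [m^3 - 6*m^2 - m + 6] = 3*m^2 - 12*m - 1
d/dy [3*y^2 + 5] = 6*y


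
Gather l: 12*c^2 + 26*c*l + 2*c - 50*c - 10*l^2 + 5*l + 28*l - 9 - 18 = 12*c^2 - 48*c - 10*l^2 + l*(26*c + 33) - 27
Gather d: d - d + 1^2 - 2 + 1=0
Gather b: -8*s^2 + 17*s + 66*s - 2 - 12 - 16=-8*s^2 + 83*s - 30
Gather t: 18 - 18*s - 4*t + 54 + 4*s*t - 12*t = -18*s + t*(4*s - 16) + 72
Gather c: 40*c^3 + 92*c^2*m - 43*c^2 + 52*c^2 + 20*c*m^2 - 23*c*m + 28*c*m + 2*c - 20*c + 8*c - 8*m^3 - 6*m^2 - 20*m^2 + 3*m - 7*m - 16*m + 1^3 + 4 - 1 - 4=40*c^3 + c^2*(92*m + 9) + c*(20*m^2 + 5*m - 10) - 8*m^3 - 26*m^2 - 20*m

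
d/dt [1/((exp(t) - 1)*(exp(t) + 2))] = (-2*exp(t) - 1)*exp(t)/(exp(4*t) + 2*exp(3*t) - 3*exp(2*t) - 4*exp(t) + 4)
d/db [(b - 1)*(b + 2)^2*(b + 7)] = 4*b^3 + 30*b^2 + 42*b - 4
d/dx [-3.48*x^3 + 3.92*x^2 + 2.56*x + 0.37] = -10.44*x^2 + 7.84*x + 2.56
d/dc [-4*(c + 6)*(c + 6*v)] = -8*c - 24*v - 24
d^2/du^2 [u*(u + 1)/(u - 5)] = 60/(u^3 - 15*u^2 + 75*u - 125)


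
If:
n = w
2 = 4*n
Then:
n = 1/2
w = 1/2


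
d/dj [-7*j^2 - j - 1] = -14*j - 1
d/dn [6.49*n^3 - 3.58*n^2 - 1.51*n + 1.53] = 19.47*n^2 - 7.16*n - 1.51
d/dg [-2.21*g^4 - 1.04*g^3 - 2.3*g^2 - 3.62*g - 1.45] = -8.84*g^3 - 3.12*g^2 - 4.6*g - 3.62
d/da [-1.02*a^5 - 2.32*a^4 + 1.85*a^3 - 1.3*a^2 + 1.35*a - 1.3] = -5.1*a^4 - 9.28*a^3 + 5.55*a^2 - 2.6*a + 1.35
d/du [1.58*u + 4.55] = 1.58000000000000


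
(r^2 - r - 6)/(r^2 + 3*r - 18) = (r + 2)/(r + 6)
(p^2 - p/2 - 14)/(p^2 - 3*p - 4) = (p + 7/2)/(p + 1)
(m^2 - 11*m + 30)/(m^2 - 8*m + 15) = (m - 6)/(m - 3)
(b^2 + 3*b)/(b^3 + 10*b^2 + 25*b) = (b + 3)/(b^2 + 10*b + 25)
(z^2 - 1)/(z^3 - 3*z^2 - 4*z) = (z - 1)/(z*(z - 4))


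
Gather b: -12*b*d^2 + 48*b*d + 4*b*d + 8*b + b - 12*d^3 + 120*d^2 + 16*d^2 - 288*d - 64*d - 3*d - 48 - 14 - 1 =b*(-12*d^2 + 52*d + 9) - 12*d^3 + 136*d^2 - 355*d - 63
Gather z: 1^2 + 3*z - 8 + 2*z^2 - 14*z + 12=2*z^2 - 11*z + 5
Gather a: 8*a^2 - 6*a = 8*a^2 - 6*a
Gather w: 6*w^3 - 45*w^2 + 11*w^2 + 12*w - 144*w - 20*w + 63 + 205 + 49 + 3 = 6*w^3 - 34*w^2 - 152*w + 320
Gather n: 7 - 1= 6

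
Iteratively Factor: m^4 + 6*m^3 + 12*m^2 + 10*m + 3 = (m + 3)*(m^3 + 3*m^2 + 3*m + 1) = (m + 1)*(m + 3)*(m^2 + 2*m + 1) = (m + 1)^2*(m + 3)*(m + 1)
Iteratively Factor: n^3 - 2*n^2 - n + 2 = (n - 2)*(n^2 - 1) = (n - 2)*(n + 1)*(n - 1)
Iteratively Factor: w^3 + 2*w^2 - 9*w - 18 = (w + 3)*(w^2 - w - 6) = (w - 3)*(w + 3)*(w + 2)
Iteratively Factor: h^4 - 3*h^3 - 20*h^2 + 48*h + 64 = (h - 4)*(h^3 + h^2 - 16*h - 16) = (h - 4)*(h + 1)*(h^2 - 16) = (h - 4)^2*(h + 1)*(h + 4)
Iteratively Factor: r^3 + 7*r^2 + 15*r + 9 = (r + 3)*(r^2 + 4*r + 3) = (r + 3)^2*(r + 1)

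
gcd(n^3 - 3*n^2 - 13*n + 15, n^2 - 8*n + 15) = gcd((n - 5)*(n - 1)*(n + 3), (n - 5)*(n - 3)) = n - 5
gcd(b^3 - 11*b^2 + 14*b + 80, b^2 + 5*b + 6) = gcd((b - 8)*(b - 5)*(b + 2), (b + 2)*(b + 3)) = b + 2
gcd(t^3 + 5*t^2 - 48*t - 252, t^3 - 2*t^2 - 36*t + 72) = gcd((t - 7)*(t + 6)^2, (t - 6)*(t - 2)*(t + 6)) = t + 6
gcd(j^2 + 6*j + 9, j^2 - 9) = j + 3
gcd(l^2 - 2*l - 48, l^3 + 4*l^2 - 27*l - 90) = l + 6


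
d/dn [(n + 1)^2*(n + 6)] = (n + 1)*(3*n + 13)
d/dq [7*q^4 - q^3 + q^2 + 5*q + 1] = 28*q^3 - 3*q^2 + 2*q + 5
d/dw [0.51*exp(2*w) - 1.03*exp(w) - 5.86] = (1.02*exp(w) - 1.03)*exp(w)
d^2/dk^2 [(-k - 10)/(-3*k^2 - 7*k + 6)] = 2*((k + 10)*(6*k + 7)^2 - (9*k + 37)*(3*k^2 + 7*k - 6))/(3*k^2 + 7*k - 6)^3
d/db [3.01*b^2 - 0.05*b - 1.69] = 6.02*b - 0.05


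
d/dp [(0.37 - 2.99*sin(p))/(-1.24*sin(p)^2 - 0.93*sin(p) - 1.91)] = (-3.7076*sin(p)^2 + 0.9176*sin(p) + 6.055)*cos(p)/(1.5376*sin(p)^4 + 2.3064*sin(p)^3 + 5.6017*sin(p)^2 + 3.5526*sin(p) + 3.6481)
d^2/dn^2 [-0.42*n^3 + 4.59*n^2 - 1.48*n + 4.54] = 9.18 - 2.52*n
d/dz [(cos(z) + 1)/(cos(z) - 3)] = 4*sin(z)/(cos(z) - 3)^2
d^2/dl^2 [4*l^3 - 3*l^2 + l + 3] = 24*l - 6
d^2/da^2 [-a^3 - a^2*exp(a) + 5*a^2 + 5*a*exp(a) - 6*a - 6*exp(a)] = -a^2*exp(a) + a*exp(a) - 6*a + 2*exp(a) + 10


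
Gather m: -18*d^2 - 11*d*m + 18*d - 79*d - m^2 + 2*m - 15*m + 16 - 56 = -18*d^2 - 61*d - m^2 + m*(-11*d - 13) - 40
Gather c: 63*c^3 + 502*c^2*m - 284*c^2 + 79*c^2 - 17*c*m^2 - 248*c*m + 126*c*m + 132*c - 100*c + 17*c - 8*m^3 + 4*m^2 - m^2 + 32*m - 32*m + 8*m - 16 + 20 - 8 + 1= 63*c^3 + c^2*(502*m - 205) + c*(-17*m^2 - 122*m + 49) - 8*m^3 + 3*m^2 + 8*m - 3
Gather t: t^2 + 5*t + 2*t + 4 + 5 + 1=t^2 + 7*t + 10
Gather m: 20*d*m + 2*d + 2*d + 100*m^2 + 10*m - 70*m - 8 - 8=4*d + 100*m^2 + m*(20*d - 60) - 16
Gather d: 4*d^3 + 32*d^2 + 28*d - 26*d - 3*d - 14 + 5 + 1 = 4*d^3 + 32*d^2 - d - 8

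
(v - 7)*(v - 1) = v^2 - 8*v + 7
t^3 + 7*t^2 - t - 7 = (t - 1)*(t + 1)*(t + 7)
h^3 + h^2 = h^2*(h + 1)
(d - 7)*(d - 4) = d^2 - 11*d + 28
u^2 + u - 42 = (u - 6)*(u + 7)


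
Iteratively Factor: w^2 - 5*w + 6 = (w - 3)*(w - 2)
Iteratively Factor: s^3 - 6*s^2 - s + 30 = (s - 3)*(s^2 - 3*s - 10) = (s - 5)*(s - 3)*(s + 2)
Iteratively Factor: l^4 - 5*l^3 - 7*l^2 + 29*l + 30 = (l - 3)*(l^3 - 2*l^2 - 13*l - 10) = (l - 3)*(l + 1)*(l^2 - 3*l - 10) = (l - 5)*(l - 3)*(l + 1)*(l + 2)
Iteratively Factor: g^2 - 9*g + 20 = (g - 4)*(g - 5)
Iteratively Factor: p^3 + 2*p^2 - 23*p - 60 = (p + 3)*(p^2 - p - 20) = (p - 5)*(p + 3)*(p + 4)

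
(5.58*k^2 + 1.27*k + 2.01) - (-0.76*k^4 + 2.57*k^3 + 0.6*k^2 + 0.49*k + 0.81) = 0.76*k^4 - 2.57*k^3 + 4.98*k^2 + 0.78*k + 1.2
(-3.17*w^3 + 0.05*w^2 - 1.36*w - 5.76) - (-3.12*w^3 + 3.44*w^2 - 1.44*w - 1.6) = -0.0499999999999998*w^3 - 3.39*w^2 + 0.0799999999999998*w - 4.16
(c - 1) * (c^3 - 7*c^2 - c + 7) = c^4 - 8*c^3 + 6*c^2 + 8*c - 7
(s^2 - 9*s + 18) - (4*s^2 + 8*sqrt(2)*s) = -3*s^2 - 8*sqrt(2)*s - 9*s + 18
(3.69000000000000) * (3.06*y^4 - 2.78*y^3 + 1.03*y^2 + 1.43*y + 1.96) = 11.2914*y^4 - 10.2582*y^3 + 3.8007*y^2 + 5.2767*y + 7.2324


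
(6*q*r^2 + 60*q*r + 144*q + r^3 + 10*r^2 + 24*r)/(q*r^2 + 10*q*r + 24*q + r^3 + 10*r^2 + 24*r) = (6*q + r)/(q + r)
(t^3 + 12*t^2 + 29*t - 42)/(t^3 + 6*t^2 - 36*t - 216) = (t^2 + 6*t - 7)/(t^2 - 36)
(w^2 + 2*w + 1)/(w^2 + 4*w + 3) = (w + 1)/(w + 3)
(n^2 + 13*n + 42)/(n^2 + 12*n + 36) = (n + 7)/(n + 6)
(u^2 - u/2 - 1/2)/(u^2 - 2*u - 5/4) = 2*(u - 1)/(2*u - 5)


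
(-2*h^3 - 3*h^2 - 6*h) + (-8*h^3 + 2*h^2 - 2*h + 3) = -10*h^3 - h^2 - 8*h + 3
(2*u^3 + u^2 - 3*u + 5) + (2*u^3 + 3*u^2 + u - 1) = 4*u^3 + 4*u^2 - 2*u + 4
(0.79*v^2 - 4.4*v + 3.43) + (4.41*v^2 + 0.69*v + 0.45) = 5.2*v^2 - 3.71*v + 3.88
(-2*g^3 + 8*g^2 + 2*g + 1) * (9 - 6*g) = 12*g^4 - 66*g^3 + 60*g^2 + 12*g + 9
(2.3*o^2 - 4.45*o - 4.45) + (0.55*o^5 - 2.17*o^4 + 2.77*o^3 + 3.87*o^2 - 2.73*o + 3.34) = 0.55*o^5 - 2.17*o^4 + 2.77*o^3 + 6.17*o^2 - 7.18*o - 1.11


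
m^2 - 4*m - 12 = (m - 6)*(m + 2)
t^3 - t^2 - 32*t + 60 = (t - 5)*(t - 2)*(t + 6)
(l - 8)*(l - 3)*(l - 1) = l^3 - 12*l^2 + 35*l - 24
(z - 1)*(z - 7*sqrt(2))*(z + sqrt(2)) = z^3 - 6*sqrt(2)*z^2 - z^2 - 14*z + 6*sqrt(2)*z + 14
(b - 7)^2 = b^2 - 14*b + 49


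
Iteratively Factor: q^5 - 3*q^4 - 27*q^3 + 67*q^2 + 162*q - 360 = (q + 3)*(q^4 - 6*q^3 - 9*q^2 + 94*q - 120) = (q - 3)*(q + 3)*(q^3 - 3*q^2 - 18*q + 40) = (q - 3)*(q - 2)*(q + 3)*(q^2 - q - 20) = (q - 5)*(q - 3)*(q - 2)*(q + 3)*(q + 4)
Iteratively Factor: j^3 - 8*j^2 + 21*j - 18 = (j - 2)*(j^2 - 6*j + 9) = (j - 3)*(j - 2)*(j - 3)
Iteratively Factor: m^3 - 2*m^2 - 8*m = (m)*(m^2 - 2*m - 8) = m*(m + 2)*(m - 4)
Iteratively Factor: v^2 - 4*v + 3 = (v - 1)*(v - 3)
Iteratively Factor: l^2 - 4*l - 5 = (l - 5)*(l + 1)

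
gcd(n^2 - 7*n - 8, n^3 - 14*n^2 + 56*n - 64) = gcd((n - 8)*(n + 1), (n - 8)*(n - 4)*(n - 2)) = n - 8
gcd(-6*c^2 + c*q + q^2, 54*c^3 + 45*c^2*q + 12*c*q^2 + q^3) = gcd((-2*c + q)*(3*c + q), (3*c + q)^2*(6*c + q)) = 3*c + q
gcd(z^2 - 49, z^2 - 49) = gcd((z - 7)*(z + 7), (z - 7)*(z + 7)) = z^2 - 49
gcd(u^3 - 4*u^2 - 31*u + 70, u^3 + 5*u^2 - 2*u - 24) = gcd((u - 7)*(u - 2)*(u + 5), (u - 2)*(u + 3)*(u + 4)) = u - 2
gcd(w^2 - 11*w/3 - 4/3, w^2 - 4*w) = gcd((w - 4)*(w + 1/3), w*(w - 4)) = w - 4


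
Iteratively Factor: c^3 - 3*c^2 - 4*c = (c)*(c^2 - 3*c - 4) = c*(c + 1)*(c - 4)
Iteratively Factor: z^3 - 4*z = (z)*(z^2 - 4) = z*(z - 2)*(z + 2)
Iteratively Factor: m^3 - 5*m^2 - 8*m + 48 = (m - 4)*(m^2 - m - 12) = (m - 4)^2*(m + 3)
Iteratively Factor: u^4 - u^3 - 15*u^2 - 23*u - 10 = (u + 1)*(u^3 - 2*u^2 - 13*u - 10) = (u + 1)^2*(u^2 - 3*u - 10) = (u + 1)^2*(u + 2)*(u - 5)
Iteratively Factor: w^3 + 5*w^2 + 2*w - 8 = (w + 4)*(w^2 + w - 2) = (w + 2)*(w + 4)*(w - 1)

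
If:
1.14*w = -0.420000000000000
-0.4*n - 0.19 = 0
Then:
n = -0.48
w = -0.37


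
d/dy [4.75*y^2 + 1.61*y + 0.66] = 9.5*y + 1.61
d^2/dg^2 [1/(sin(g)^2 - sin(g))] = (-4 - 1/sin(g) + 4/sin(g)^2 - 2/sin(g)^3)/(sin(g) - 1)^2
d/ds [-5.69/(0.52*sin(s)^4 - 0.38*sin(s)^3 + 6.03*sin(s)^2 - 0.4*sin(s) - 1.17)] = (11.8352*sin(s)^3 - 6.4866*sin(s)^2 + 68.6214*sin(s) - 2.276)*cos(s)/(-0.52*sin(s)^4 + 0.38*sin(s)^3 - 6.03*sin(s)^2 + 0.4*sin(s) + 1.17)^2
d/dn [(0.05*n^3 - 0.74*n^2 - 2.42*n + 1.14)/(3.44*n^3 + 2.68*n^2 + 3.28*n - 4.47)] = (2.6796*n^4 + 16.9776*n^3 - 8.3769*n^2 + 0.505199999999999*n + 7.0782)/(11.8336*n^6 + 18.4384*n^5 + 29.7488*n^4 - 13.1728*n^3 - 13.2008*n^2 - 29.3232*n + 19.9809)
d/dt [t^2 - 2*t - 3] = 2*t - 2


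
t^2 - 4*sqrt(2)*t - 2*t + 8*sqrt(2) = (t - 2)*(t - 4*sqrt(2))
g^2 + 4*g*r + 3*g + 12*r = (g + 3)*(g + 4*r)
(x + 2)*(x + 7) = x^2 + 9*x + 14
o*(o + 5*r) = o^2 + 5*o*r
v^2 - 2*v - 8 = (v - 4)*(v + 2)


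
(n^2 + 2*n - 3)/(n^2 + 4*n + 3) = (n - 1)/(n + 1)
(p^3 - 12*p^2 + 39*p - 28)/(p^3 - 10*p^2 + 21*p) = (p^2 - 5*p + 4)/(p*(p - 3))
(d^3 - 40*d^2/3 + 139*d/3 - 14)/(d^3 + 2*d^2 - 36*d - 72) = (3*d^2 - 22*d + 7)/(3*(d^2 + 8*d + 12))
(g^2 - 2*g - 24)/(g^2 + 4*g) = (g - 6)/g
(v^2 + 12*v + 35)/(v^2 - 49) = (v + 5)/(v - 7)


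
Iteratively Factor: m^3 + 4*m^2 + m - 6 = (m + 2)*(m^2 + 2*m - 3) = (m - 1)*(m + 2)*(m + 3)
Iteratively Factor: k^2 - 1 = (k - 1)*(k + 1)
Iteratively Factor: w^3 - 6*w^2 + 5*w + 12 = (w + 1)*(w^2 - 7*w + 12) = (w - 3)*(w + 1)*(w - 4)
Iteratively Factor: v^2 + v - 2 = (v + 2)*(v - 1)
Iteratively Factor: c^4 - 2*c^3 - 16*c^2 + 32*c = (c - 2)*(c^3 - 16*c) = (c - 4)*(c - 2)*(c^2 + 4*c) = (c - 4)*(c - 2)*(c + 4)*(c)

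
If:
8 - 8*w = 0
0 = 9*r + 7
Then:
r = -7/9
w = 1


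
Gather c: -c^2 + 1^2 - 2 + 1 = -c^2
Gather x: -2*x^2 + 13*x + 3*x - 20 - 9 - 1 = -2*x^2 + 16*x - 30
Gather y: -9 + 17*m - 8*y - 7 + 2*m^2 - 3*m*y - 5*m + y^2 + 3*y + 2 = 2*m^2 + 12*m + y^2 + y*(-3*m - 5) - 14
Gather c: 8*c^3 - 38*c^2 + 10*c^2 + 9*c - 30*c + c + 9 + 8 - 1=8*c^3 - 28*c^2 - 20*c + 16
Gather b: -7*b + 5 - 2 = 3 - 7*b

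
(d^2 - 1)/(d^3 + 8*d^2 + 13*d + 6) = (d - 1)/(d^2 + 7*d + 6)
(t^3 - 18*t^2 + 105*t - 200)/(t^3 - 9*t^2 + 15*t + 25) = (t - 8)/(t + 1)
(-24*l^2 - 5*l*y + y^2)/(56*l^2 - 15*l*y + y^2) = (3*l + y)/(-7*l + y)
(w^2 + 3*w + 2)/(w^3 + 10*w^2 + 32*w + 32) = (w + 1)/(w^2 + 8*w + 16)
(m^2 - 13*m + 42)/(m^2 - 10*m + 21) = (m - 6)/(m - 3)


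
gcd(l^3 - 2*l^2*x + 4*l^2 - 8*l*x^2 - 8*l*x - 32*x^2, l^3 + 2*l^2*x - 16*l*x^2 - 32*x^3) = -l^2 + 2*l*x + 8*x^2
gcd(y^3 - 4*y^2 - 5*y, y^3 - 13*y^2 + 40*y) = y^2 - 5*y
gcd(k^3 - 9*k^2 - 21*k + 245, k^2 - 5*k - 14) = k - 7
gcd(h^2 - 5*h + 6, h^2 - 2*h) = h - 2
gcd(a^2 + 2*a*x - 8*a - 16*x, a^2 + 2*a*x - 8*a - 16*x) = a^2 + 2*a*x - 8*a - 16*x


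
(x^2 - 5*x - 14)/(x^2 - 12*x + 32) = (x^2 - 5*x - 14)/(x^2 - 12*x + 32)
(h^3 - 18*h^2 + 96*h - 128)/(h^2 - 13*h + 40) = (h^2 - 10*h + 16)/(h - 5)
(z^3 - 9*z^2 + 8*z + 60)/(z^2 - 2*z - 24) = (z^2 - 3*z - 10)/(z + 4)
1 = 1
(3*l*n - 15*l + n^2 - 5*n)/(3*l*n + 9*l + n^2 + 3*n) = (n - 5)/(n + 3)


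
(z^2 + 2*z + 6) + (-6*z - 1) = z^2 - 4*z + 5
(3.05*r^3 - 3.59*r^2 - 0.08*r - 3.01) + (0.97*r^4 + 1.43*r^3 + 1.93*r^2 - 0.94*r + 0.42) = 0.97*r^4 + 4.48*r^3 - 1.66*r^2 - 1.02*r - 2.59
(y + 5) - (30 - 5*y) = 6*y - 25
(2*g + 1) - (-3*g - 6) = 5*g + 7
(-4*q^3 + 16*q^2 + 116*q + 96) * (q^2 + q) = -4*q^5 + 12*q^4 + 132*q^3 + 212*q^2 + 96*q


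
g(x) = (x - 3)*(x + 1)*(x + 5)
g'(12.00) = 491.00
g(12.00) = 1989.00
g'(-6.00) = 59.00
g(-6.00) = -45.00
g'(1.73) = 6.36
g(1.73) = -23.33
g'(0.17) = -11.89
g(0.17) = -17.12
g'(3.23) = 37.68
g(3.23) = 8.01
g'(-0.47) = -15.16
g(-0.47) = -8.33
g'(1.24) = -0.95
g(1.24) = -24.60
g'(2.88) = 29.16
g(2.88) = -3.67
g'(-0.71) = -15.75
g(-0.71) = -4.62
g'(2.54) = 21.59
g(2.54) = -12.28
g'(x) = (x - 3)*(x + 1) + (x - 3)*(x + 5) + (x + 1)*(x + 5) = 3*x^2 + 6*x - 13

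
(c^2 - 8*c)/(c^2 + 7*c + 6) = c*(c - 8)/(c^2 + 7*c + 6)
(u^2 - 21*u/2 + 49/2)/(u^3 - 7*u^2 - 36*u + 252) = (u - 7/2)/(u^2 - 36)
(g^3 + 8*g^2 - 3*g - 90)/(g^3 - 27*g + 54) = (g + 5)/(g - 3)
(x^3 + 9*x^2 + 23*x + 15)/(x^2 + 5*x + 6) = (x^2 + 6*x + 5)/(x + 2)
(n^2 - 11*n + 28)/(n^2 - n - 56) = (-n^2 + 11*n - 28)/(-n^2 + n + 56)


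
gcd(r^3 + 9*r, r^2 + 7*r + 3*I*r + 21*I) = r + 3*I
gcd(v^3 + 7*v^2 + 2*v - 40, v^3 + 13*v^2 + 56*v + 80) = v^2 + 9*v + 20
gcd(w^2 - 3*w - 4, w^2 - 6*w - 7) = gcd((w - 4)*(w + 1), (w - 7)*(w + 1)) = w + 1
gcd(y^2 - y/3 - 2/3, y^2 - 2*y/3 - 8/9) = y + 2/3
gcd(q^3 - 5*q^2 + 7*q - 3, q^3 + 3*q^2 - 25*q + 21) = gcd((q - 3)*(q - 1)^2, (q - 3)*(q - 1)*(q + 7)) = q^2 - 4*q + 3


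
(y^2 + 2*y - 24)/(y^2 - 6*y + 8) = (y + 6)/(y - 2)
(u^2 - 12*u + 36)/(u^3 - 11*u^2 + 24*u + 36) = 1/(u + 1)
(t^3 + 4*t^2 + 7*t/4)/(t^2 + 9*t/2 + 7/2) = t*(2*t + 1)/(2*(t + 1))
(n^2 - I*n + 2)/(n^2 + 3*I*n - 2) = (n - 2*I)/(n + 2*I)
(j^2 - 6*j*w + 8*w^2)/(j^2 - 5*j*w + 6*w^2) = (-j + 4*w)/(-j + 3*w)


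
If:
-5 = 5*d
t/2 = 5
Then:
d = -1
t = 10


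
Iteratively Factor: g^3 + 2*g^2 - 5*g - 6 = (g + 3)*(g^2 - g - 2) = (g - 2)*(g + 3)*(g + 1)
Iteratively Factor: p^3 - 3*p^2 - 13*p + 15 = (p - 1)*(p^2 - 2*p - 15) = (p - 1)*(p + 3)*(p - 5)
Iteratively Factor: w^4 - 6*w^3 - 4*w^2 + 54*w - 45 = (w + 3)*(w^3 - 9*w^2 + 23*w - 15) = (w - 3)*(w + 3)*(w^2 - 6*w + 5) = (w - 5)*(w - 3)*(w + 3)*(w - 1)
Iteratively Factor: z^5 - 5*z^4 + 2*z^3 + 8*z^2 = (z + 1)*(z^4 - 6*z^3 + 8*z^2) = (z - 2)*(z + 1)*(z^3 - 4*z^2) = (z - 4)*(z - 2)*(z + 1)*(z^2) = z*(z - 4)*(z - 2)*(z + 1)*(z)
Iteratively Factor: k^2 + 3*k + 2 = (k + 2)*(k + 1)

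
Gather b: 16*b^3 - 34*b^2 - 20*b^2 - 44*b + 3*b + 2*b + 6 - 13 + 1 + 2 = 16*b^3 - 54*b^2 - 39*b - 4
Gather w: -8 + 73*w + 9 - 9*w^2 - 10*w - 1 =-9*w^2 + 63*w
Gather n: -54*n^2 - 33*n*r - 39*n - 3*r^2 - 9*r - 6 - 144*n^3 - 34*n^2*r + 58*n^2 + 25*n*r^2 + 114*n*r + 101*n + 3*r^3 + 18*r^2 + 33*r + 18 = -144*n^3 + n^2*(4 - 34*r) + n*(25*r^2 + 81*r + 62) + 3*r^3 + 15*r^2 + 24*r + 12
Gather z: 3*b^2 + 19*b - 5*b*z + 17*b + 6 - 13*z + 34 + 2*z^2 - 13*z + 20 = 3*b^2 + 36*b + 2*z^2 + z*(-5*b - 26) + 60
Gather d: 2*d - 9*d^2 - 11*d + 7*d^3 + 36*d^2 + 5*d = 7*d^3 + 27*d^2 - 4*d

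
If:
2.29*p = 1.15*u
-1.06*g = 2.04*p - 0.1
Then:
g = 0.0943396226415094 - 0.966466177803411*u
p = 0.502183406113537*u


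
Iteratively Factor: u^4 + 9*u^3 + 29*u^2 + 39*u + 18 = (u + 3)*(u^3 + 6*u^2 + 11*u + 6) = (u + 1)*(u + 3)*(u^2 + 5*u + 6) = (u + 1)*(u + 2)*(u + 3)*(u + 3)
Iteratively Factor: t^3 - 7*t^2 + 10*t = (t)*(t^2 - 7*t + 10) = t*(t - 5)*(t - 2)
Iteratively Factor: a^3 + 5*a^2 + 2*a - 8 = (a + 2)*(a^2 + 3*a - 4) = (a + 2)*(a + 4)*(a - 1)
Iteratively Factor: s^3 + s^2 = (s)*(s^2 + s) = s^2*(s + 1)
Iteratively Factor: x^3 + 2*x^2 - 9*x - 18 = (x + 3)*(x^2 - x - 6) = (x - 3)*(x + 3)*(x + 2)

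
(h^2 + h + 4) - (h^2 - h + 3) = 2*h + 1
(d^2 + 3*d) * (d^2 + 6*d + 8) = d^4 + 9*d^3 + 26*d^2 + 24*d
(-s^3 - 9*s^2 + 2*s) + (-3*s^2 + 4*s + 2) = -s^3 - 12*s^2 + 6*s + 2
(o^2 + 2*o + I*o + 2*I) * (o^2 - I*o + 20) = o^4 + 2*o^3 + 21*o^2 + 42*o + 20*I*o + 40*I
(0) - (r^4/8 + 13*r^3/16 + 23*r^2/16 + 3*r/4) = -r^4/8 - 13*r^3/16 - 23*r^2/16 - 3*r/4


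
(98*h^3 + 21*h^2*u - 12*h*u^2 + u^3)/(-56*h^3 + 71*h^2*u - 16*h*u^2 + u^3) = (-14*h^2 - 5*h*u + u^2)/(8*h^2 - 9*h*u + u^2)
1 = 1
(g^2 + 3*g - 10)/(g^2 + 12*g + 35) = (g - 2)/(g + 7)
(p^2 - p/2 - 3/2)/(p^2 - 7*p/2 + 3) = (p + 1)/(p - 2)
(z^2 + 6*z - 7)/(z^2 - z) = (z + 7)/z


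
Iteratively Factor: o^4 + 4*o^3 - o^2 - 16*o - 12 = (o - 2)*(o^3 + 6*o^2 + 11*o + 6) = (o - 2)*(o + 1)*(o^2 + 5*o + 6) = (o - 2)*(o + 1)*(o + 3)*(o + 2)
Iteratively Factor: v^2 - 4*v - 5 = (v + 1)*(v - 5)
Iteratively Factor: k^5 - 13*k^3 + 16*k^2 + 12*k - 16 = (k - 1)*(k^4 + k^3 - 12*k^2 + 4*k + 16) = (k - 1)*(k + 1)*(k^3 - 12*k + 16) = (k - 2)*(k - 1)*(k + 1)*(k^2 + 2*k - 8) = (k - 2)*(k - 1)*(k + 1)*(k + 4)*(k - 2)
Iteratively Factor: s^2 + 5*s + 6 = (s + 3)*(s + 2)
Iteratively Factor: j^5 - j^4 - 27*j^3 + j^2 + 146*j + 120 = (j + 1)*(j^4 - 2*j^3 - 25*j^2 + 26*j + 120) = (j + 1)*(j + 2)*(j^3 - 4*j^2 - 17*j + 60) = (j + 1)*(j + 2)*(j + 4)*(j^2 - 8*j + 15) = (j - 3)*(j + 1)*(j + 2)*(j + 4)*(j - 5)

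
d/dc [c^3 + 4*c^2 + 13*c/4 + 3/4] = 3*c^2 + 8*c + 13/4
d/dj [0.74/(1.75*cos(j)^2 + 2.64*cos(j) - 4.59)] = (2.59*cos(j) + 1.9536)*sin(j)/(1.75*cos(j)^2 + 2.64*cos(j) - 4.59)^2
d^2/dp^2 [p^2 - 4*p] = 2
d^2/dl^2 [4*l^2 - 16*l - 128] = 8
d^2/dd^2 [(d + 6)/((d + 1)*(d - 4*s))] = 2*((d + 1)^2*(d + 6) - (d + 1)^2*(d - 4*s) + (d + 1)*(d + 6)*(d - 4*s) - (d + 1)*(d - 4*s)^2 + (d + 6)*(d - 4*s)^2)/((d + 1)^3*(d - 4*s)^3)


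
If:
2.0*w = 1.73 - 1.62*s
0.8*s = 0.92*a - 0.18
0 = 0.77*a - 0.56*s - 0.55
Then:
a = 3.37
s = 3.64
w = -2.09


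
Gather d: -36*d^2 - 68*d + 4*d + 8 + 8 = -36*d^2 - 64*d + 16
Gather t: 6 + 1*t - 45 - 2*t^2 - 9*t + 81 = -2*t^2 - 8*t + 42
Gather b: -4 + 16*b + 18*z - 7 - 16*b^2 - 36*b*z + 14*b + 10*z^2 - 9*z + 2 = -16*b^2 + b*(30 - 36*z) + 10*z^2 + 9*z - 9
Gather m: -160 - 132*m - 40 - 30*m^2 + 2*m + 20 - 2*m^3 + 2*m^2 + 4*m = -2*m^3 - 28*m^2 - 126*m - 180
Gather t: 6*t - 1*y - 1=6*t - y - 1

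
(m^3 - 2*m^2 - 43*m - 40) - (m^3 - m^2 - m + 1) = -m^2 - 42*m - 41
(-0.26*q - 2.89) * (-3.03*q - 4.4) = 0.7878*q^2 + 9.9007*q + 12.716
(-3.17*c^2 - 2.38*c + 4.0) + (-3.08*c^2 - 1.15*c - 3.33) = -6.25*c^2 - 3.53*c + 0.67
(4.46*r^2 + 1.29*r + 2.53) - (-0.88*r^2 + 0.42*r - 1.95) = 5.34*r^2 + 0.87*r + 4.48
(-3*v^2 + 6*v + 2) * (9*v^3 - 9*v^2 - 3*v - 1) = -27*v^5 + 81*v^4 - 27*v^3 - 33*v^2 - 12*v - 2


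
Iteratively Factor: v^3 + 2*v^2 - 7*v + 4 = (v - 1)*(v^2 + 3*v - 4) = (v - 1)*(v + 4)*(v - 1)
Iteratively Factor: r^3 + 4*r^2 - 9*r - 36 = (r + 3)*(r^2 + r - 12) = (r - 3)*(r + 3)*(r + 4)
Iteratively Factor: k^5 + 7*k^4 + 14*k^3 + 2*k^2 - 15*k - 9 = (k + 1)*(k^4 + 6*k^3 + 8*k^2 - 6*k - 9) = (k + 1)^2*(k^3 + 5*k^2 + 3*k - 9) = (k + 1)^2*(k + 3)*(k^2 + 2*k - 3) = (k + 1)^2*(k + 3)^2*(k - 1)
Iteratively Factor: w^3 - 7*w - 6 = (w - 3)*(w^2 + 3*w + 2) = (w - 3)*(w + 1)*(w + 2)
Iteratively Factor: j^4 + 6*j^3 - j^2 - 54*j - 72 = (j + 2)*(j^3 + 4*j^2 - 9*j - 36) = (j - 3)*(j + 2)*(j^2 + 7*j + 12) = (j - 3)*(j + 2)*(j + 4)*(j + 3)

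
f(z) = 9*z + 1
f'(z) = 9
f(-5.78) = -51.02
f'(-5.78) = 9.00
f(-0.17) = -0.53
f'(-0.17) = 9.00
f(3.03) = 28.27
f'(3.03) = 9.00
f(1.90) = 18.10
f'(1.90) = 9.00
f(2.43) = 22.87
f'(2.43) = 9.00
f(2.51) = 23.59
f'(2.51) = 9.00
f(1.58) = 15.22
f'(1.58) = 9.00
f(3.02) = 28.18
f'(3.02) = 9.00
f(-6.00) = -53.00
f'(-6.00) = 9.00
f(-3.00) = -26.00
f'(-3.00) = 9.00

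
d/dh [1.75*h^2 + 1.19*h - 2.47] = 3.5*h + 1.19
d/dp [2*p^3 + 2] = 6*p^2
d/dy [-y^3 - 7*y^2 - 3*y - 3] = -3*y^2 - 14*y - 3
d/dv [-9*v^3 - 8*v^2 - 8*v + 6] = -27*v^2 - 16*v - 8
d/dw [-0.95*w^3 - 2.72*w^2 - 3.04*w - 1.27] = -2.85*w^2 - 5.44*w - 3.04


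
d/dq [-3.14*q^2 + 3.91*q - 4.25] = 3.91 - 6.28*q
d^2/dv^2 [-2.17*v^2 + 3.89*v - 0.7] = -4.34000000000000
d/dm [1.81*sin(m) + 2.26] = 1.81*cos(m)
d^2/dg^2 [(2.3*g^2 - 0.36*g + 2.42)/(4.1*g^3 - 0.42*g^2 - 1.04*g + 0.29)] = (77.326*g^6 - 36.3096*g^5 + 550.72512*g^4 - 110.168008*g^3 - 52.534632*g^2 - 11.185032*g + 5.994164)/(68.921*g^9 - 21.1806*g^8 - 50.27748*g^7 + 25.295892*g^6 + 9.757032*g^5 - 8.628708*g^4 + 0.669598*g^3 + 0.835026*g^2 - 0.262392*g + 0.024389)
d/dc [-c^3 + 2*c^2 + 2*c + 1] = -3*c^2 + 4*c + 2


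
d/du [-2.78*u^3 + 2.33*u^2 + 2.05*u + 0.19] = -8.34*u^2 + 4.66*u + 2.05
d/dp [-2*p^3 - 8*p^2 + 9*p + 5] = -6*p^2 - 16*p + 9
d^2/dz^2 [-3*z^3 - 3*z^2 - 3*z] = -18*z - 6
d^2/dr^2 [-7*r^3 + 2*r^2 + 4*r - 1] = 4 - 42*r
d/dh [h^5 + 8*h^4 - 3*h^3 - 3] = h^2*(5*h^2 + 32*h - 9)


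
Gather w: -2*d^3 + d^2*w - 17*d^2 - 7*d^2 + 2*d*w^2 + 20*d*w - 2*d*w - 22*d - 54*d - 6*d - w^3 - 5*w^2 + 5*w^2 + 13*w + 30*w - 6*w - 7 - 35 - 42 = -2*d^3 - 24*d^2 + 2*d*w^2 - 82*d - w^3 + w*(d^2 + 18*d + 37) - 84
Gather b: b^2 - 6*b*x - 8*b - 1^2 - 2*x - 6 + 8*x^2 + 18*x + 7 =b^2 + b*(-6*x - 8) + 8*x^2 + 16*x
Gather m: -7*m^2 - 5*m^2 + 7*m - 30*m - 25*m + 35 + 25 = -12*m^2 - 48*m + 60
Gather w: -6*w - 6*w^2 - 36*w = -6*w^2 - 42*w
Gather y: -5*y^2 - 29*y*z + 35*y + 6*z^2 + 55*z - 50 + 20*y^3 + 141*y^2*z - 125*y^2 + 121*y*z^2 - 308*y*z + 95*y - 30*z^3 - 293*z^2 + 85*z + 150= 20*y^3 + y^2*(141*z - 130) + y*(121*z^2 - 337*z + 130) - 30*z^3 - 287*z^2 + 140*z + 100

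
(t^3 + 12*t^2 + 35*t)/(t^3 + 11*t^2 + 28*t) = (t + 5)/(t + 4)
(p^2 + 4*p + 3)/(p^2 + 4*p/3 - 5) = 3*(p + 1)/(3*p - 5)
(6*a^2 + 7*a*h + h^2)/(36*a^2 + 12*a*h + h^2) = (a + h)/(6*a + h)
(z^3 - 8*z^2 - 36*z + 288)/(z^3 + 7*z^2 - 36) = (z^2 - 14*z + 48)/(z^2 + z - 6)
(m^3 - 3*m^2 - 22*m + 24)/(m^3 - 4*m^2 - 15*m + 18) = (m + 4)/(m + 3)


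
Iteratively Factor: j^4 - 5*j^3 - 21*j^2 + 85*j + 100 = (j + 1)*(j^3 - 6*j^2 - 15*j + 100) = (j - 5)*(j + 1)*(j^2 - j - 20) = (j - 5)^2*(j + 1)*(j + 4)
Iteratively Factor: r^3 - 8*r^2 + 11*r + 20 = (r + 1)*(r^2 - 9*r + 20) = (r - 4)*(r + 1)*(r - 5)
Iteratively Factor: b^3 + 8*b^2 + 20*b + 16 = (b + 2)*(b^2 + 6*b + 8) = (b + 2)^2*(b + 4)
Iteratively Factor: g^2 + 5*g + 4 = (g + 4)*(g + 1)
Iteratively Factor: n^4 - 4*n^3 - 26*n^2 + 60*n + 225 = (n - 5)*(n^3 + n^2 - 21*n - 45) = (n - 5)^2*(n^2 + 6*n + 9) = (n - 5)^2*(n + 3)*(n + 3)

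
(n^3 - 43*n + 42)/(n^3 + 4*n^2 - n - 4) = (n^2 + n - 42)/(n^2 + 5*n + 4)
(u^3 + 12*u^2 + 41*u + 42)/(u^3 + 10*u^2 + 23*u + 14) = (u + 3)/(u + 1)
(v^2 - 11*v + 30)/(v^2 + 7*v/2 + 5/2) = 2*(v^2 - 11*v + 30)/(2*v^2 + 7*v + 5)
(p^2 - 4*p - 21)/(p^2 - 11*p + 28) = (p + 3)/(p - 4)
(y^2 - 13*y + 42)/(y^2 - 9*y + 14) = (y - 6)/(y - 2)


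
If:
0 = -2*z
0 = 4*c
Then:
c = 0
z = 0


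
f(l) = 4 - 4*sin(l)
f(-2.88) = 5.03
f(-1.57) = 8.00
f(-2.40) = 6.70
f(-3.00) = 4.56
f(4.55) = 7.95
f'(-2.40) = 2.95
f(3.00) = 3.44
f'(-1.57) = -0.00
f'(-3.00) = 3.96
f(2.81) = 2.70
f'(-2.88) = 3.86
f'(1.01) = -2.13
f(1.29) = 0.16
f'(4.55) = 0.65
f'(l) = -4*cos(l)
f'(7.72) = -0.53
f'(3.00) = 3.96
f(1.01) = 0.61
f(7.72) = 0.04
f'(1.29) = -1.11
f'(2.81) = 3.78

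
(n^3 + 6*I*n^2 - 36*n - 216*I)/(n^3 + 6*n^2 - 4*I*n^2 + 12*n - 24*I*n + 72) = (n^2 + 6*n*(-1 + I) - 36*I)/(n^2 - 4*I*n + 12)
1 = 1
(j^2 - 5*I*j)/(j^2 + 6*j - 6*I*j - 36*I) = j*(j - 5*I)/(j^2 + 6*j*(1 - I) - 36*I)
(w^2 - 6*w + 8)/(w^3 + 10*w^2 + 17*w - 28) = (w^2 - 6*w + 8)/(w^3 + 10*w^2 + 17*w - 28)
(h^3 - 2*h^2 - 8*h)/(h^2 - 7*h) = (h^2 - 2*h - 8)/(h - 7)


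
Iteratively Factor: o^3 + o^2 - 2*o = (o)*(o^2 + o - 2) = o*(o + 2)*(o - 1)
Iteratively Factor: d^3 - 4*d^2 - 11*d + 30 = (d - 5)*(d^2 + d - 6) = (d - 5)*(d - 2)*(d + 3)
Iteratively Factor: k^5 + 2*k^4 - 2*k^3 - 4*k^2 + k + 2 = (k - 1)*(k^4 + 3*k^3 + k^2 - 3*k - 2) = (k - 1)*(k + 2)*(k^3 + k^2 - k - 1) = (k - 1)*(k + 1)*(k + 2)*(k^2 - 1) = (k - 1)*(k + 1)^2*(k + 2)*(k - 1)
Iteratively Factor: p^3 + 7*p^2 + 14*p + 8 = (p + 1)*(p^2 + 6*p + 8) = (p + 1)*(p + 4)*(p + 2)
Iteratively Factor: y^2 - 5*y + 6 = (y - 3)*(y - 2)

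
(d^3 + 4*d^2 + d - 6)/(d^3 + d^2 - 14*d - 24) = (d - 1)/(d - 4)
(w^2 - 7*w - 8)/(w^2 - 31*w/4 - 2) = 4*(w + 1)/(4*w + 1)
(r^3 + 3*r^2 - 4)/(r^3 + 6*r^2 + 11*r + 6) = (r^2 + r - 2)/(r^2 + 4*r + 3)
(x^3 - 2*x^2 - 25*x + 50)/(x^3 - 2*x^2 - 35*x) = (x^2 - 7*x + 10)/(x*(x - 7))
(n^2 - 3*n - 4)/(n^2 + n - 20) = (n + 1)/(n + 5)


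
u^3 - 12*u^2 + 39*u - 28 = (u - 7)*(u - 4)*(u - 1)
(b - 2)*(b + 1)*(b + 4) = b^3 + 3*b^2 - 6*b - 8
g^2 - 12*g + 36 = (g - 6)^2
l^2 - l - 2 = (l - 2)*(l + 1)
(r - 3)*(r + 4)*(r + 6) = r^3 + 7*r^2 - 6*r - 72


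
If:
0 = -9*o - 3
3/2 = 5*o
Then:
No Solution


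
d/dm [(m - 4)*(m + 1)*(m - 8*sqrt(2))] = 3*m^2 - 16*sqrt(2)*m - 6*m - 4 + 24*sqrt(2)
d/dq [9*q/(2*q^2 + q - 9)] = 9*(2*q^2 - q*(4*q + 1) + q - 9)/(2*q^2 + q - 9)^2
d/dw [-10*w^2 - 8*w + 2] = -20*w - 8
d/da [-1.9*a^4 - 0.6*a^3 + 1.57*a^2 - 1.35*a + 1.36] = -7.6*a^3 - 1.8*a^2 + 3.14*a - 1.35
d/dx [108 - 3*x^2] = -6*x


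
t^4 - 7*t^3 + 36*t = t*(t - 6)*(t - 3)*(t + 2)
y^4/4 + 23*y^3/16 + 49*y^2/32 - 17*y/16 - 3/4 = (y/4 + 1)*(y - 3/4)*(y + 1/2)*(y + 2)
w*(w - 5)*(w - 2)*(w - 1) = w^4 - 8*w^3 + 17*w^2 - 10*w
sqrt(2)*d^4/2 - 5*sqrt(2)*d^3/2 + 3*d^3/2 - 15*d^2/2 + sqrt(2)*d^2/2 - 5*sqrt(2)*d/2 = d*(d - 5)*(d + sqrt(2)/2)*(sqrt(2)*d/2 + 1)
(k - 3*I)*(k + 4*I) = k^2 + I*k + 12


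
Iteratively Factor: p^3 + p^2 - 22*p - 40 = (p - 5)*(p^2 + 6*p + 8) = (p - 5)*(p + 4)*(p + 2)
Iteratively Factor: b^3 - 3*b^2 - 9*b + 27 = (b - 3)*(b^2 - 9) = (b - 3)*(b + 3)*(b - 3)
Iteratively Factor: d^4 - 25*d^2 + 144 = (d + 4)*(d^3 - 4*d^2 - 9*d + 36) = (d - 4)*(d + 4)*(d^2 - 9) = (d - 4)*(d - 3)*(d + 4)*(d + 3)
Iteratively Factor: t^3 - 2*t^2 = (t - 2)*(t^2) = t*(t - 2)*(t)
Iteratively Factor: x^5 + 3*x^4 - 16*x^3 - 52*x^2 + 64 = (x - 1)*(x^4 + 4*x^3 - 12*x^2 - 64*x - 64) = (x - 1)*(x + 4)*(x^3 - 12*x - 16) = (x - 1)*(x + 2)*(x + 4)*(x^2 - 2*x - 8) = (x - 4)*(x - 1)*(x + 2)*(x + 4)*(x + 2)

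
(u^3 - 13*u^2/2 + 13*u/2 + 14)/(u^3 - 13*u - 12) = (u - 7/2)/(u + 3)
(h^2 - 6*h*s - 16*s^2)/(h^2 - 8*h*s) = (h + 2*s)/h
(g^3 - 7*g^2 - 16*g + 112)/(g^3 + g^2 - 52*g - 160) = (g^2 - 11*g + 28)/(g^2 - 3*g - 40)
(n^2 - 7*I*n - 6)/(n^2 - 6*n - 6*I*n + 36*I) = (n - I)/(n - 6)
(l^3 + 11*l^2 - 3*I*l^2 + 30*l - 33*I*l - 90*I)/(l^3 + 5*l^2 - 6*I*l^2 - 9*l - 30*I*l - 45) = (l + 6)/(l - 3*I)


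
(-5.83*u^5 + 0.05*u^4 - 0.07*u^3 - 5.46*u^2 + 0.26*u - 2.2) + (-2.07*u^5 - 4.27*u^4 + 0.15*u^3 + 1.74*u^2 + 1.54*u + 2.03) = -7.9*u^5 - 4.22*u^4 + 0.08*u^3 - 3.72*u^2 + 1.8*u - 0.17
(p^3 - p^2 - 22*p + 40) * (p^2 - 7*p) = p^5 - 8*p^4 - 15*p^3 + 194*p^2 - 280*p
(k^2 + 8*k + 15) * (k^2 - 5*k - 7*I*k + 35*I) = k^4 + 3*k^3 - 7*I*k^3 - 25*k^2 - 21*I*k^2 - 75*k + 175*I*k + 525*I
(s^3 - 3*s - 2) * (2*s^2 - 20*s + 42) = 2*s^5 - 20*s^4 + 36*s^3 + 56*s^2 - 86*s - 84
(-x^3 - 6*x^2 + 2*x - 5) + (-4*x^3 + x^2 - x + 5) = -5*x^3 - 5*x^2 + x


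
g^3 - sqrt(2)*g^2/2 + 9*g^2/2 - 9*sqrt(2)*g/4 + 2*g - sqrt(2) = (g + 1/2)*(g + 4)*(g - sqrt(2)/2)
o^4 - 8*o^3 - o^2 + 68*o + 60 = (o - 6)*(o - 5)*(o + 1)*(o + 2)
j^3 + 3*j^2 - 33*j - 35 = (j - 5)*(j + 1)*(j + 7)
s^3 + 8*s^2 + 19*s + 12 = (s + 1)*(s + 3)*(s + 4)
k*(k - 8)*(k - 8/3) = k^3 - 32*k^2/3 + 64*k/3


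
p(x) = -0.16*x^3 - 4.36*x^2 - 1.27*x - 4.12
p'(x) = -0.48*x^2 - 8.72*x - 1.27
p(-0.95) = -6.71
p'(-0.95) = 6.58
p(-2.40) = -23.97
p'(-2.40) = 16.89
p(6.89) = -272.18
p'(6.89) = -84.14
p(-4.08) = -60.65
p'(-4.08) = 26.32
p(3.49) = -68.46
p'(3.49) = -37.55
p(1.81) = -21.65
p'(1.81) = -18.63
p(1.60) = -17.97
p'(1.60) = -16.45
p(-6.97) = -152.90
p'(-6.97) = 36.19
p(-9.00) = -229.21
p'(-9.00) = 38.33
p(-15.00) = -426.07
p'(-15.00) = 21.53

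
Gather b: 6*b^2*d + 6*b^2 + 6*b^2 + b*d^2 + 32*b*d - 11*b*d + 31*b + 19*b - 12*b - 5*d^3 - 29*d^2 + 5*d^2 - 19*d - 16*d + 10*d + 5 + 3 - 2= b^2*(6*d + 12) + b*(d^2 + 21*d + 38) - 5*d^3 - 24*d^2 - 25*d + 6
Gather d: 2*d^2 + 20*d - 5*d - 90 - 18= 2*d^2 + 15*d - 108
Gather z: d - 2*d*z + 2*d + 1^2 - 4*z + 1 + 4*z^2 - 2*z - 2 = 3*d + 4*z^2 + z*(-2*d - 6)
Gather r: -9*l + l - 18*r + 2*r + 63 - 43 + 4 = -8*l - 16*r + 24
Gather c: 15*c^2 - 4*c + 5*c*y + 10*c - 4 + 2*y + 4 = 15*c^2 + c*(5*y + 6) + 2*y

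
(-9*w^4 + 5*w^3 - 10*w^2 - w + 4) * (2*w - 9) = -18*w^5 + 91*w^4 - 65*w^3 + 88*w^2 + 17*w - 36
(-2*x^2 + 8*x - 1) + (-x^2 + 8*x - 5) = -3*x^2 + 16*x - 6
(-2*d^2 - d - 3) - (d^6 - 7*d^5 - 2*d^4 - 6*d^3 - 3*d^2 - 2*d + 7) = -d^6 + 7*d^5 + 2*d^4 + 6*d^3 + d^2 + d - 10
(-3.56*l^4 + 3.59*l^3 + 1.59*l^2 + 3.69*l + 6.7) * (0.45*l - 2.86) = -1.602*l^5 + 11.7971*l^4 - 9.5519*l^3 - 2.8869*l^2 - 7.5384*l - 19.162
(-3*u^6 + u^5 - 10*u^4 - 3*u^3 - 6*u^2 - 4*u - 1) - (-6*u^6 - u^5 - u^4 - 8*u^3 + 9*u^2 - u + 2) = 3*u^6 + 2*u^5 - 9*u^4 + 5*u^3 - 15*u^2 - 3*u - 3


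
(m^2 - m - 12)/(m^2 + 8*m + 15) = (m - 4)/(m + 5)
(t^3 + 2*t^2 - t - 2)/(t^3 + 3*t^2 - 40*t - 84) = (t^2 - 1)/(t^2 + t - 42)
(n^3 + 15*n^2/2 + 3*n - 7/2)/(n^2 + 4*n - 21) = (2*n^2 + n - 1)/(2*(n - 3))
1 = 1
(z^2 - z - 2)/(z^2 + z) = (z - 2)/z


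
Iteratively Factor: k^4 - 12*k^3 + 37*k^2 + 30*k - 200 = (k - 5)*(k^3 - 7*k^2 + 2*k + 40) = (k - 5)*(k + 2)*(k^2 - 9*k + 20) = (k - 5)^2*(k + 2)*(k - 4)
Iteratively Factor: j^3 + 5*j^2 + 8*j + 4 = (j + 2)*(j^2 + 3*j + 2) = (j + 1)*(j + 2)*(j + 2)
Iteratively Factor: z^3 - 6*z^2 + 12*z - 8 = (z - 2)*(z^2 - 4*z + 4) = (z - 2)^2*(z - 2)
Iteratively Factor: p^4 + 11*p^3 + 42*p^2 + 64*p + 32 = (p + 4)*(p^3 + 7*p^2 + 14*p + 8) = (p + 4)^2*(p^2 + 3*p + 2) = (p + 2)*(p + 4)^2*(p + 1)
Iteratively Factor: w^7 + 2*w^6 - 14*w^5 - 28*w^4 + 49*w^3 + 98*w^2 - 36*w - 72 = (w + 3)*(w^6 - w^5 - 11*w^4 + 5*w^3 + 34*w^2 - 4*w - 24) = (w - 3)*(w + 3)*(w^5 + 2*w^4 - 5*w^3 - 10*w^2 + 4*w + 8) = (w - 3)*(w - 2)*(w + 3)*(w^4 + 4*w^3 + 3*w^2 - 4*w - 4) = (w - 3)*(w - 2)*(w - 1)*(w + 3)*(w^3 + 5*w^2 + 8*w + 4) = (w - 3)*(w - 2)*(w - 1)*(w + 1)*(w + 3)*(w^2 + 4*w + 4) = (w - 3)*(w - 2)*(w - 1)*(w + 1)*(w + 2)*(w + 3)*(w + 2)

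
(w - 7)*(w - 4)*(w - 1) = w^3 - 12*w^2 + 39*w - 28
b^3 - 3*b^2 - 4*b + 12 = (b - 3)*(b - 2)*(b + 2)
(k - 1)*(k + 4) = k^2 + 3*k - 4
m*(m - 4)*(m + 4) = m^3 - 16*m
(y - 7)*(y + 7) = y^2 - 49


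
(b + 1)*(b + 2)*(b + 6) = b^3 + 9*b^2 + 20*b + 12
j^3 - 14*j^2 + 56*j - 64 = (j - 8)*(j - 4)*(j - 2)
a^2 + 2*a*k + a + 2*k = (a + 1)*(a + 2*k)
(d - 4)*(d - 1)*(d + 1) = d^3 - 4*d^2 - d + 4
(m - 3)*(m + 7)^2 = m^3 + 11*m^2 + 7*m - 147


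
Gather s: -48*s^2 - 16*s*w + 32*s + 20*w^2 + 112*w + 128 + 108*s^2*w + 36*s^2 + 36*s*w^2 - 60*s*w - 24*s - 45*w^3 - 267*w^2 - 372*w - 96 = s^2*(108*w - 12) + s*(36*w^2 - 76*w + 8) - 45*w^3 - 247*w^2 - 260*w + 32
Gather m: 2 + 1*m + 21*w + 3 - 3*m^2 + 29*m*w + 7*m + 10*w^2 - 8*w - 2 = -3*m^2 + m*(29*w + 8) + 10*w^2 + 13*w + 3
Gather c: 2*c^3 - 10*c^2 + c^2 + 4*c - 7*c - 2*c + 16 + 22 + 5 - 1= 2*c^3 - 9*c^2 - 5*c + 42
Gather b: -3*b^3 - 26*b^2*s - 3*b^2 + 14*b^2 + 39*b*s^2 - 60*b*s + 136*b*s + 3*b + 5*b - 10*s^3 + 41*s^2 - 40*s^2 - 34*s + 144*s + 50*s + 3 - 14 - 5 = -3*b^3 + b^2*(11 - 26*s) + b*(39*s^2 + 76*s + 8) - 10*s^3 + s^2 + 160*s - 16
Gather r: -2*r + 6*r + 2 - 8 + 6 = 4*r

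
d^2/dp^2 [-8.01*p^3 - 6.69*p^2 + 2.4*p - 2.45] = -48.06*p - 13.38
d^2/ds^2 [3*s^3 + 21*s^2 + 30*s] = 18*s + 42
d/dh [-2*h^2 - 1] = -4*h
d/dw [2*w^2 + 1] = 4*w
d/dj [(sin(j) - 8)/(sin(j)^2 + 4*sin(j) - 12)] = (16*sin(j) + cos(j)^2 + 19)*cos(j)/(sin(j)^2 + 4*sin(j) - 12)^2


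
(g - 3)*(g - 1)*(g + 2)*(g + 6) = g^4 + 4*g^3 - 17*g^2 - 24*g + 36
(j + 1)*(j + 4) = j^2 + 5*j + 4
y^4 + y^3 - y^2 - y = y*(y - 1)*(y + 1)^2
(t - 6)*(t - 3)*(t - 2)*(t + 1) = t^4 - 10*t^3 + 25*t^2 - 36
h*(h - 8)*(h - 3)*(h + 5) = h^4 - 6*h^3 - 31*h^2 + 120*h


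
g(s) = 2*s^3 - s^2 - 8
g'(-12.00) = 888.00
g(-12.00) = -3608.00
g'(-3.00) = 60.00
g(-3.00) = -71.00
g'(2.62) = 35.95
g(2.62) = 21.11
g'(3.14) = 52.88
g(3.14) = 44.06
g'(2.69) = 38.04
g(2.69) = 23.69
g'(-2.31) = 36.64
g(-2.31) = -37.99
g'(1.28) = 7.27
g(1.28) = -5.44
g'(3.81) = 79.48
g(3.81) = 88.10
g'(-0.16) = 0.47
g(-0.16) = -8.03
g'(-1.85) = 24.24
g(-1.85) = -24.09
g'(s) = 6*s^2 - 2*s = 2*s*(3*s - 1)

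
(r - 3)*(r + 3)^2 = r^3 + 3*r^2 - 9*r - 27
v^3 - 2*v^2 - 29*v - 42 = (v - 7)*(v + 2)*(v + 3)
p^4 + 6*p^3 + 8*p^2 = p^2*(p + 2)*(p + 4)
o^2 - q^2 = (o - q)*(o + q)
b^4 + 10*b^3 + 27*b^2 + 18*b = b*(b + 1)*(b + 3)*(b + 6)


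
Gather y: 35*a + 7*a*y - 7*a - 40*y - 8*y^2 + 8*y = 28*a - 8*y^2 + y*(7*a - 32)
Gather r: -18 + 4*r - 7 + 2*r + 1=6*r - 24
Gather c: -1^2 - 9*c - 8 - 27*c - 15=-36*c - 24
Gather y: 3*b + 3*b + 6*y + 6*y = 6*b + 12*y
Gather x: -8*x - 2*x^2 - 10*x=-2*x^2 - 18*x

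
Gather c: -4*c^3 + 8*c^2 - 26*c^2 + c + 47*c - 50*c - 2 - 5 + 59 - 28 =-4*c^3 - 18*c^2 - 2*c + 24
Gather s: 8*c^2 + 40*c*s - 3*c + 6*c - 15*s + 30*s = 8*c^2 + 3*c + s*(40*c + 15)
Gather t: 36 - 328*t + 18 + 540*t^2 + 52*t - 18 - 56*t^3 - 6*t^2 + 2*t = -56*t^3 + 534*t^2 - 274*t + 36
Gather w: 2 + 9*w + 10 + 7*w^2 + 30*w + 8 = 7*w^2 + 39*w + 20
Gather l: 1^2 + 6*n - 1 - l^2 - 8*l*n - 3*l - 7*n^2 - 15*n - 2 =-l^2 + l*(-8*n - 3) - 7*n^2 - 9*n - 2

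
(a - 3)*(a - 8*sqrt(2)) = a^2 - 8*sqrt(2)*a - 3*a + 24*sqrt(2)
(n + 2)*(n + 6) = n^2 + 8*n + 12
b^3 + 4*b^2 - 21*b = b*(b - 3)*(b + 7)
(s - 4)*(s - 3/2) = s^2 - 11*s/2 + 6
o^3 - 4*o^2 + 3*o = o*(o - 3)*(o - 1)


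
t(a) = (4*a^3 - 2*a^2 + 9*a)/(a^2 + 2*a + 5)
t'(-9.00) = 4.03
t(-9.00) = -46.46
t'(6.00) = 3.65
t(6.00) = 15.96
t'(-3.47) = 5.80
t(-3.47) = -22.02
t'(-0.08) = 2.00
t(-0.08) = -0.15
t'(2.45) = 2.60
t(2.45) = 4.33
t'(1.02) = 1.45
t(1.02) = 1.40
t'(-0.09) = 2.02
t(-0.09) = -0.17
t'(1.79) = 2.11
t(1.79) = 2.77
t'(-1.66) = 8.38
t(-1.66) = -8.74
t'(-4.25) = 4.98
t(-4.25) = -26.19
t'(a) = (-2*a - 2)*(4*a^3 - 2*a^2 + 9*a)/(a^2 + 2*a + 5)^2 + (12*a^2 - 4*a + 9)/(a^2 + 2*a + 5)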